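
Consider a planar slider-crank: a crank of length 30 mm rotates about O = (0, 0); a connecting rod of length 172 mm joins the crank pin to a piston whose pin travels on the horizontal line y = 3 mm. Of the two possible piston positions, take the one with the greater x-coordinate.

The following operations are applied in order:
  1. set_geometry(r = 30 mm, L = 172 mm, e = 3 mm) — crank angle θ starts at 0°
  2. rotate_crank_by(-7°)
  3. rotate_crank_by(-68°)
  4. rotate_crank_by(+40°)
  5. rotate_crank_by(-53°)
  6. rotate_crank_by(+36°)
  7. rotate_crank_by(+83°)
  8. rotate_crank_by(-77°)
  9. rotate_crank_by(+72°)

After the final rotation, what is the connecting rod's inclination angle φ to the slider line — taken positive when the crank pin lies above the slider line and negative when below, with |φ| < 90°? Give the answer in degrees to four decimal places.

set_geometry: r = 30 mm, L = 172 mm, e = 3 mm; θ ← 0°
rotate_crank_by(-7°): θ ← 0° -7° = -7°
rotate_crank_by(-68°): θ ← -7° -68° = -75°
rotate_crank_by(+40°): θ ← -75° +40° = -35°
rotate_crank_by(-53°): θ ← -35° -53° = -88°
rotate_crank_by(+36°): θ ← -88° +36° = -52°
rotate_crank_by(+83°): θ ← -52° +83° = 31°
rotate_crank_by(-77°): θ ← 31° -77° = -46°
rotate_crank_by(+72°): θ ← -46° +72° = 26°
crank pin P = (r cos θ, r sin θ) = (26.963821, 13.151134)
h = r sin θ − e = 13.151134 − 3 = 10.151134
sin φ = h / L = 10.151134 / 172 = 0.05901822
φ = arcsin(0.05901822) = 3.383461°

3.3835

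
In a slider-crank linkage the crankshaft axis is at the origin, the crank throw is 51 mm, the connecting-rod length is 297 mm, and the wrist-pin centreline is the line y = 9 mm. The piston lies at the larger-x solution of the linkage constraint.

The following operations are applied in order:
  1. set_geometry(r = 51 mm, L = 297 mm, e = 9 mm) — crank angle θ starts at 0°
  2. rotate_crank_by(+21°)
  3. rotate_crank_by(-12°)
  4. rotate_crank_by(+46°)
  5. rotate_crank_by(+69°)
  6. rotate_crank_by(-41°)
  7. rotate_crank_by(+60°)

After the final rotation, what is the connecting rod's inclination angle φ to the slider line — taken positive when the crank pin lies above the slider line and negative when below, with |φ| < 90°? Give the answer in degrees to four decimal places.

4.1886

set_geometry: r = 51 mm, L = 297 mm, e = 9 mm; θ ← 0°
rotate_crank_by(+21°): θ ← 0° +21° = 21°
rotate_crank_by(-12°): θ ← 21° -12° = 9°
rotate_crank_by(+46°): θ ← 9° +46° = 55°
rotate_crank_by(+69°): θ ← 55° +69° = 124°
rotate_crank_by(-41°): θ ← 124° -41° = 83°
rotate_crank_by(+60°): θ ← 83° +60° = 143°
crank pin P = (r cos θ, r sin θ) = (-40.730411, 30.692566)
h = r sin θ − e = 30.692566 − 9 = 21.692566
sin φ = h / L = 21.692566 / 297 = 0.07303894
φ = arcsin(0.07303894) = 4.188553°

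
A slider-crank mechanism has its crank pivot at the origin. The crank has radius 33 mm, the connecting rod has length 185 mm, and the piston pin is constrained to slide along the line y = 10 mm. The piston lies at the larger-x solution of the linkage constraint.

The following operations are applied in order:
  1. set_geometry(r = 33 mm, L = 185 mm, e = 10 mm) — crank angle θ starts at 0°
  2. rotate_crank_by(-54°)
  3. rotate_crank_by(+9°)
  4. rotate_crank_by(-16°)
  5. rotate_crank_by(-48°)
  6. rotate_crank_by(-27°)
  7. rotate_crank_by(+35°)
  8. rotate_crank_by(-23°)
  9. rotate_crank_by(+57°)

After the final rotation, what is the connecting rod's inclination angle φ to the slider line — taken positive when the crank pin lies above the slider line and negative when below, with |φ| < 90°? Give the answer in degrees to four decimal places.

-12.6064

set_geometry: r = 33 mm, L = 185 mm, e = 10 mm; θ ← 0°
rotate_crank_by(-54°): θ ← 0° -54° = -54°
rotate_crank_by(+9°): θ ← -54° +9° = -45°
rotate_crank_by(-16°): θ ← -45° -16° = -61°
rotate_crank_by(-48°): θ ← -61° -48° = -109°
rotate_crank_by(-27°): θ ← -109° -27° = -136°
rotate_crank_by(+35°): θ ← -136° +35° = -101°
rotate_crank_by(-23°): θ ← -101° -23° = -124°
rotate_crank_by(+57°): θ ← -124° +57° = -67°
crank pin P = (r cos θ, r sin θ) = (12.894127, -30.376660)
h = r sin θ − e = -30.376660 − 10 = -40.376660
sin φ = h / L = -40.376660 / 185 = -0.21825222
φ = arcsin(-0.21825222) = -12.606398°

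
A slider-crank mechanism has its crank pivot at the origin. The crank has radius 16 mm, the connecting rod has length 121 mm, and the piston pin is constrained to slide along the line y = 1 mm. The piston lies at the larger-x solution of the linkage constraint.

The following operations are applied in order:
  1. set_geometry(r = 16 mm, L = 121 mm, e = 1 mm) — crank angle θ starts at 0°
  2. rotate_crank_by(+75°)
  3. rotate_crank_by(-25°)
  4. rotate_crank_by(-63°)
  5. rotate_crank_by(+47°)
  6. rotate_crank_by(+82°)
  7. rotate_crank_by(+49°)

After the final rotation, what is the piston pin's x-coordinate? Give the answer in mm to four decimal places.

105.5044

set_geometry: r = 16 mm, L = 121 mm, e = 1 mm; θ ← 0°
rotate_crank_by(+75°): θ ← 0° +75° = 75°
rotate_crank_by(-25°): θ ← 75° -25° = 50°
rotate_crank_by(-63°): θ ← 50° -63° = -13°
rotate_crank_by(+47°): θ ← -13° +47° = 34°
rotate_crank_by(+82°): θ ← 34° +82° = 116°
rotate_crank_by(+49°): θ ← 116° +49° = 165°
crank pin P = (r cos θ, r sin θ) = (-15.454813, 4.141105)
h = r sin θ − e = 4.141105 − 1 = 3.141105
x = r cos θ + √(L² − h²) = -15.454813 + √(14641.0 − 9.8665) = -15.454813 + 120.959222 = 105.504409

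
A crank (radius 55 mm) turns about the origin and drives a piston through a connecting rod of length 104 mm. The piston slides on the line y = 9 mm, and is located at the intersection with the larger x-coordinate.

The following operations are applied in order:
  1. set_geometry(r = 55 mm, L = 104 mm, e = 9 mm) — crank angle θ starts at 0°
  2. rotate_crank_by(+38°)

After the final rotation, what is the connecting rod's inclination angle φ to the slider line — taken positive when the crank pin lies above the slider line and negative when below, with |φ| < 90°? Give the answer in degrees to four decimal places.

13.8306

set_geometry: r = 55 mm, L = 104 mm, e = 9 mm; θ ← 0°
rotate_crank_by(+38°): θ ← 0° +38° = 38°
crank pin P = (r cos θ, r sin θ) = (43.340591, 33.861381)
h = r sin θ − e = 33.861381 − 9 = 24.861381
sin φ = h / L = 24.861381 / 104 = 0.23905174
φ = arcsin(0.23905174) = 13.830580°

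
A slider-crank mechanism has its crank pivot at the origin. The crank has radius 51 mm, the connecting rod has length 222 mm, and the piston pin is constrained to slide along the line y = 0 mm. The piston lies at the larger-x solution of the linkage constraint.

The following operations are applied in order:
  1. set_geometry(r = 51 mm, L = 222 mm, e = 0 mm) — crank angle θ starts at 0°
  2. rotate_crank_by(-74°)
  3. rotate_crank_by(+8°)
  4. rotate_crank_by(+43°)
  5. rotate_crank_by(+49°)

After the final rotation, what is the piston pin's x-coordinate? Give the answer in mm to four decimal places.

set_geometry: r = 51 mm, L = 222 mm, e = 0 mm; θ ← 0°
rotate_crank_by(-74°): θ ← 0° -74° = -74°
rotate_crank_by(+8°): θ ← -74° +8° = -66°
rotate_crank_by(+43°): θ ← -66° +43° = -23°
rotate_crank_by(+49°): θ ← -23° +49° = 26°
crank pin P = (r cos θ, r sin θ) = (45.838496, 22.356928)
h = r sin θ − e = 22.356928 − 0 = 22.356928
x = r cos θ + √(L² − h²) = 45.838496 + √(49284.0 − 499.8323) = 45.838496 + 220.871383 = 266.709879

266.7099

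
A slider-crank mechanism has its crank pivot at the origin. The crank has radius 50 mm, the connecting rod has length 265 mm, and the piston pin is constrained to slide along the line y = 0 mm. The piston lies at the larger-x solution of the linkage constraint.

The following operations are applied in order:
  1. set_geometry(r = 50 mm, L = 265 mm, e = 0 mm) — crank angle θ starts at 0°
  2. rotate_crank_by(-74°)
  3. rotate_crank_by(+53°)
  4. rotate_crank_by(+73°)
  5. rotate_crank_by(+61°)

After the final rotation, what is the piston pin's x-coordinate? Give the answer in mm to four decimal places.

241.4360

set_geometry: r = 50 mm, L = 265 mm, e = 0 mm; θ ← 0°
rotate_crank_by(-74°): θ ← 0° -74° = -74°
rotate_crank_by(+53°): θ ← -74° +53° = -21°
rotate_crank_by(+73°): θ ← -21° +73° = 52°
rotate_crank_by(+61°): θ ← 52° +61° = 113°
crank pin P = (r cos θ, r sin θ) = (-19.536556, 46.025243)
h = r sin θ − e = 46.025243 − 0 = 46.025243
x = r cos θ + √(L² − h²) = -19.536556 + √(70225.0 − 2118.3230) = -19.536556 + 260.972560 = 241.436004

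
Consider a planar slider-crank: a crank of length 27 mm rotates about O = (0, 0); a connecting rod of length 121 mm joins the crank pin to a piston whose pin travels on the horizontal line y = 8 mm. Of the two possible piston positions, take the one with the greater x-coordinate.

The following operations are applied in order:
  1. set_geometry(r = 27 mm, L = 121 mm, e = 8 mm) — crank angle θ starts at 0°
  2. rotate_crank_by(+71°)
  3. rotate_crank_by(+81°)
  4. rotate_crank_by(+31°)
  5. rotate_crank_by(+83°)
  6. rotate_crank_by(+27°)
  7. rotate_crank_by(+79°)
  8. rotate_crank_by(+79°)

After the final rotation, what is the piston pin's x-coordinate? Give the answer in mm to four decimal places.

119.0284

set_geometry: r = 27 mm, L = 121 mm, e = 8 mm; θ ← 0°
rotate_crank_by(+71°): θ ← 0° +71° = 71°
rotate_crank_by(+81°): θ ← 71° +81° = 152°
rotate_crank_by(+31°): θ ← 152° +31° = 183°
rotate_crank_by(+83°): θ ← 183° +83° = 266°
rotate_crank_by(+27°): θ ← 266° +27° = 293°
rotate_crank_by(+79°): θ ← 293° +79° = 372°
rotate_crank_by(+79°): θ ← 372° +79° = 451°
crank pin P = (r cos θ, r sin θ) = (-0.471215, 26.995888)
h = r sin θ − e = 26.995888 − 8 = 18.995888
x = r cos θ + √(L² − h²) = -0.471215 + √(14641.0 − 360.8438) = -0.471215 + 119.499608 = 119.028393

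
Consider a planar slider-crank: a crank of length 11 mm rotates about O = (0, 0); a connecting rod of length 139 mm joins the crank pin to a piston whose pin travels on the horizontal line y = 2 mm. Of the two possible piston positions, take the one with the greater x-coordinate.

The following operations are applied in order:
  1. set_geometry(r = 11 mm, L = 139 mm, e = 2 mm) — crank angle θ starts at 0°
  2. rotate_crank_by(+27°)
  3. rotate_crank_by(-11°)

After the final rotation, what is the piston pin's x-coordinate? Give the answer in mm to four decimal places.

149.5700

set_geometry: r = 11 mm, L = 139 mm, e = 2 mm; θ ← 0°
rotate_crank_by(+27°): θ ← 0° +27° = 27°
rotate_crank_by(-11°): θ ← 27° -11° = 16°
crank pin P = (r cos θ, r sin θ) = (10.573879, 3.032011)
h = r sin θ − e = 3.032011 − 2 = 1.032011
x = r cos θ + √(L² − h²) = 10.573879 + √(19321.0 − 1.0650) = 10.573879 + 138.996169 = 149.570047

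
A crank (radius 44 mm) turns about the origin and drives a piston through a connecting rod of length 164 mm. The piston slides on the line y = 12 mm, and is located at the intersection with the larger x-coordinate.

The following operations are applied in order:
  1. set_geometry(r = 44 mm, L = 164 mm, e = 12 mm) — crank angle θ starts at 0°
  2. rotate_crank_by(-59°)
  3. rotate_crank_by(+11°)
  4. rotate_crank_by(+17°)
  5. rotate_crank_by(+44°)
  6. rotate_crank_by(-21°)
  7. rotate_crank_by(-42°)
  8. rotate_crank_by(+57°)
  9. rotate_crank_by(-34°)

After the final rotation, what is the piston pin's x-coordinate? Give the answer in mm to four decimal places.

200.0569

set_geometry: r = 44 mm, L = 164 mm, e = 12 mm; θ ← 0°
rotate_crank_by(-59°): θ ← 0° -59° = -59°
rotate_crank_by(+11°): θ ← -59° +11° = -48°
rotate_crank_by(+17°): θ ← -48° +17° = -31°
rotate_crank_by(+44°): θ ← -31° +44° = 13°
rotate_crank_by(-21°): θ ← 13° -21° = -8°
rotate_crank_by(-42°): θ ← -8° -42° = -50°
rotate_crank_by(+57°): θ ← -50° +57° = 7°
rotate_crank_by(-34°): θ ← 7° -34° = -27°
crank pin P = (r cos θ, r sin θ) = (39.204287, -19.975582)
h = r sin θ − e = -19.975582 − 12 = -31.975582
x = r cos θ + √(L² − h²) = 39.204287 + √(26896.0 − 1022.4378) = 39.204287 + 160.852610 = 200.056897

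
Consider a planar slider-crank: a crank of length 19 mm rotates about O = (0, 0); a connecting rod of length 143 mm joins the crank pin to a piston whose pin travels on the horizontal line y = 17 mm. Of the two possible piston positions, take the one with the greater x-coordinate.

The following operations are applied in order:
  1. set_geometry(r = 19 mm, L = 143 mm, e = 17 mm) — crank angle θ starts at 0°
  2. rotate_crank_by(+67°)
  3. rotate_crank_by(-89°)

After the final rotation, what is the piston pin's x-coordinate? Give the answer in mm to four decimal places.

158.5681

set_geometry: r = 19 mm, L = 143 mm, e = 17 mm; θ ← 0°
rotate_crank_by(+67°): θ ← 0° +67° = 67°
rotate_crank_by(-89°): θ ← 67° -89° = -22°
crank pin P = (r cos θ, r sin θ) = (17.616493, -7.117525)
h = r sin θ − e = -7.117525 − 17 = -24.117525
x = r cos θ + √(L² − h²) = 17.616493 + √(20449.0 − 581.6550) = 17.616493 + 140.951570 = 158.568063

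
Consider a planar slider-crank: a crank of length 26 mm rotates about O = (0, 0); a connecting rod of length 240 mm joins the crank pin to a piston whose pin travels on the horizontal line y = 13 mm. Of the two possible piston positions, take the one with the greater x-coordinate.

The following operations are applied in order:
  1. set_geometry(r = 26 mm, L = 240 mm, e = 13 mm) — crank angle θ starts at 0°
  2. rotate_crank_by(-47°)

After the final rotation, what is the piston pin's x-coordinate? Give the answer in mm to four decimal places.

set_geometry: r = 26 mm, L = 240 mm, e = 13 mm; θ ← 0°
rotate_crank_by(-47°): θ ← 0° -47° = -47°
crank pin P = (r cos θ, r sin θ) = (17.731957, -19.015196)
h = r sin θ − e = -19.015196 − 13 = -32.015196
x = r cos θ + √(L² − h²) = 17.731957 + √(57600.0 − 1024.9728) = 17.731957 + 237.855055 = 255.587012

255.5870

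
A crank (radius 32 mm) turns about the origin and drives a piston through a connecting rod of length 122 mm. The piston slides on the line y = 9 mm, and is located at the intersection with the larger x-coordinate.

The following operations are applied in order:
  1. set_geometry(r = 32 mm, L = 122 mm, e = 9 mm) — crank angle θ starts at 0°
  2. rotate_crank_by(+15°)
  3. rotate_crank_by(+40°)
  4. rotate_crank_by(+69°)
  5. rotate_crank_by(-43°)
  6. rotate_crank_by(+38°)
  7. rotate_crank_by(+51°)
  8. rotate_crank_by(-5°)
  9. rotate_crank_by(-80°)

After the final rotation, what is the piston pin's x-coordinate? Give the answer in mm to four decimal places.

set_geometry: r = 32 mm, L = 122 mm, e = 9 mm; θ ← 0°
rotate_crank_by(+15°): θ ← 0° +15° = 15°
rotate_crank_by(+40°): θ ← 15° +40° = 55°
rotate_crank_by(+69°): θ ← 55° +69° = 124°
rotate_crank_by(-43°): θ ← 124° -43° = 81°
rotate_crank_by(+38°): θ ← 81° +38° = 119°
rotate_crank_by(+51°): θ ← 119° +51° = 170°
rotate_crank_by(-5°): θ ← 170° -5° = 165°
rotate_crank_by(-80°): θ ← 165° -80° = 85°
crank pin P = (r cos θ, r sin θ) = (2.788984, 31.878230)
h = r sin θ − e = 31.878230 − 9 = 22.878230
x = r cos θ + √(L² − h²) = 2.788984 + √(14884.0 − 523.4134) = 2.788984 + 119.835665 = 122.624649

122.6246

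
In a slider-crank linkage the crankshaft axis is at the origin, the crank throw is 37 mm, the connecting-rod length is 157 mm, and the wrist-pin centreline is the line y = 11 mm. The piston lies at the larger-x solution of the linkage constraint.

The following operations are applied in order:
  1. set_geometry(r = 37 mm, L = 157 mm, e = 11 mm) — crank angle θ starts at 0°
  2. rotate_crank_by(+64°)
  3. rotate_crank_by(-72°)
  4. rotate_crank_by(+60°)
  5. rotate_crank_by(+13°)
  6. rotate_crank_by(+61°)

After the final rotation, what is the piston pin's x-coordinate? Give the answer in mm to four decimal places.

134.1061

set_geometry: r = 37 mm, L = 157 mm, e = 11 mm; θ ← 0°
rotate_crank_by(+64°): θ ← 0° +64° = 64°
rotate_crank_by(-72°): θ ← 64° -72° = -8°
rotate_crank_by(+60°): θ ← -8° +60° = 52°
rotate_crank_by(+13°): θ ← 52° +13° = 65°
rotate_crank_by(+61°): θ ← 65° +61° = 126°
crank pin P = (r cos θ, r sin θ) = (-21.748054, 29.933629)
h = r sin θ − e = 29.933629 − 11 = 18.933629
x = r cos θ + √(L² − h²) = -21.748054 + √(24649.0 − 358.4823) = -21.748054 + 155.854155 = 134.106101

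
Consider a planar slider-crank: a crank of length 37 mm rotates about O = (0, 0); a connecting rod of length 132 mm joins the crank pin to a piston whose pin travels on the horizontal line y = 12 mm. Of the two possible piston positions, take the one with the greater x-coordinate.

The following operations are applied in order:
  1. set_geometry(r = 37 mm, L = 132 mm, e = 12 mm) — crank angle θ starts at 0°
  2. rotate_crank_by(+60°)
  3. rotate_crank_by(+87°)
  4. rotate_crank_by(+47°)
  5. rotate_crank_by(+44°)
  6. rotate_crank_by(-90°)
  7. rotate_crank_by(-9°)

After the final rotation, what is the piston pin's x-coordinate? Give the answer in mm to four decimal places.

103.5038

set_geometry: r = 37 mm, L = 132 mm, e = 12 mm; θ ← 0°
rotate_crank_by(+60°): θ ← 0° +60° = 60°
rotate_crank_by(+87°): θ ← 60° +87° = 147°
rotate_crank_by(+47°): θ ← 147° +47° = 194°
rotate_crank_by(+44°): θ ← 194° +44° = 238°
rotate_crank_by(-90°): θ ← 238° -90° = 148°
rotate_crank_by(-9°): θ ← 148° -9° = 139°
crank pin P = (r cos θ, r sin θ) = (-27.924254, 24.274184)
h = r sin θ − e = 24.274184 − 12 = 12.274184
x = r cos θ + √(L² − h²) = -27.924254 + √(17424.0 − 150.6556) = -27.924254 + 131.428096 = 103.503841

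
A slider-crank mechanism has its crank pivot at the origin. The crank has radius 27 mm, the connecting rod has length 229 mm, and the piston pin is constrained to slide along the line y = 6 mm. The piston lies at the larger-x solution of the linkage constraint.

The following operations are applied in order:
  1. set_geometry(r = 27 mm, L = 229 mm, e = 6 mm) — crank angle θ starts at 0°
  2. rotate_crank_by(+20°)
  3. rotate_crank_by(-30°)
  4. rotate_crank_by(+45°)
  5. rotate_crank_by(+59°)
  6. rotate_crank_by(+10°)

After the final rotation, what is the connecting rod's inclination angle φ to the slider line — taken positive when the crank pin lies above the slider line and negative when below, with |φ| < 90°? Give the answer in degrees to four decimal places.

set_geometry: r = 27 mm, L = 229 mm, e = 6 mm; θ ← 0°
rotate_crank_by(+20°): θ ← 0° +20° = 20°
rotate_crank_by(-30°): θ ← 20° -30° = -10°
rotate_crank_by(+45°): θ ← -10° +45° = 35°
rotate_crank_by(+59°): θ ← 35° +59° = 94°
rotate_crank_by(+10°): θ ← 94° +10° = 104°
crank pin P = (r cos θ, r sin θ) = (-6.531891, 26.197985)
h = r sin θ − e = 26.197985 − 6 = 20.197985
sin φ = h / L = 20.197985 / 229 = 0.08820081
φ = arcsin(0.08820081) = 5.060109°

5.0601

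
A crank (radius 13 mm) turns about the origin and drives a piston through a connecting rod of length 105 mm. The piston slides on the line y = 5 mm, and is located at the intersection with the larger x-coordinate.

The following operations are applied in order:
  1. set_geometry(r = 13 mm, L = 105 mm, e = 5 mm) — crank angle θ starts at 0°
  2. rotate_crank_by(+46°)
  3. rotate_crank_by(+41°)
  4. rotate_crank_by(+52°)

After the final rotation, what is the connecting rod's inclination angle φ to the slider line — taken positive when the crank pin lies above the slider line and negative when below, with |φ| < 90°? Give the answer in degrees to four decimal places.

1.9259

set_geometry: r = 13 mm, L = 105 mm, e = 5 mm; θ ← 0°
rotate_crank_by(+46°): θ ← 0° +46° = 46°
rotate_crank_by(+41°): θ ← 46° +41° = 87°
rotate_crank_by(+52°): θ ← 87° +52° = 139°
crank pin P = (r cos θ, r sin θ) = (-9.811225, 8.528767)
h = r sin θ − e = 8.528767 − 5 = 3.528767
sin φ = h / L = 3.528767 / 105 = 0.03360731
φ = arcsin(0.03360731) = 1.925920°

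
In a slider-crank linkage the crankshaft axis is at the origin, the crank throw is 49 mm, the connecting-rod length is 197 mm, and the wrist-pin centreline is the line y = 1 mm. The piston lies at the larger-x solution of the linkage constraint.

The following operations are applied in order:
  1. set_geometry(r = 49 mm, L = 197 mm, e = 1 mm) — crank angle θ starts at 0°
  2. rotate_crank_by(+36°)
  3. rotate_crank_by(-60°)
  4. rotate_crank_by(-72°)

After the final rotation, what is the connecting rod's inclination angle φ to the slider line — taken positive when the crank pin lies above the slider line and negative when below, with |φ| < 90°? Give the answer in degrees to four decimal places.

-14.6222

set_geometry: r = 49 mm, L = 197 mm, e = 1 mm; θ ← 0°
rotate_crank_by(+36°): θ ← 0° +36° = 36°
rotate_crank_by(-60°): θ ← 36° -60° = -24°
rotate_crank_by(-72°): θ ← -24° -72° = -96°
crank pin P = (r cos θ, r sin θ) = (-5.121895, -48.731573)
h = r sin θ − e = -48.731573 − 1 = -49.731573
sin φ = h / L = -49.731573 / 197 = -0.25244453
φ = arcsin(-0.25244453) = -14.622214°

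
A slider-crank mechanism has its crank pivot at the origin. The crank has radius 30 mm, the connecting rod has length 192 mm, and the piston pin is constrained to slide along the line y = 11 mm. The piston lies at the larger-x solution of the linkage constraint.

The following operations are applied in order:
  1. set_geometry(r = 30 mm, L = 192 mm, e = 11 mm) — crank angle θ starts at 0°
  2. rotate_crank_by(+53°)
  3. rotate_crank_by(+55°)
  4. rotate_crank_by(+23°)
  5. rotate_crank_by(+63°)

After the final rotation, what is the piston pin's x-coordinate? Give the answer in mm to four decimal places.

162.0211

set_geometry: r = 30 mm, L = 192 mm, e = 11 mm; θ ← 0°
rotate_crank_by(+53°): θ ← 0° +53° = 53°
rotate_crank_by(+55°): θ ← 53° +55° = 108°
rotate_crank_by(+23°): θ ← 108° +23° = 131°
rotate_crank_by(+63°): θ ← 131° +63° = 194°
crank pin P = (r cos θ, r sin θ) = (-29.108872, -7.257657)
h = r sin θ − e = -7.257657 − 11 = -18.257657
x = r cos θ + √(L² − h²) = -29.108872 + √(36864.0 − 333.3420) = -29.108872 + 191.129950 = 162.021079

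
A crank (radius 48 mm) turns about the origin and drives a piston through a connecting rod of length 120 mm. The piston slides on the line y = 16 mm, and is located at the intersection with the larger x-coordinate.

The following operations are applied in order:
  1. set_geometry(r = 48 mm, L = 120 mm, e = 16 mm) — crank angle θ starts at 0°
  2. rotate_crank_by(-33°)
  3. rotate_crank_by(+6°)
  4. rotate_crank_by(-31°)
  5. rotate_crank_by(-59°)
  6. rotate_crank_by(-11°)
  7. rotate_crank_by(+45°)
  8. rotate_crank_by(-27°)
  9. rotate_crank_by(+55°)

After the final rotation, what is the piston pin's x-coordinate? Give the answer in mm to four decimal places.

134.0200

set_geometry: r = 48 mm, L = 120 mm, e = 16 mm; θ ← 0°
rotate_crank_by(-33°): θ ← 0° -33° = -33°
rotate_crank_by(+6°): θ ← -33° +6° = -27°
rotate_crank_by(-31°): θ ← -27° -31° = -58°
rotate_crank_by(-59°): θ ← -58° -59° = -117°
rotate_crank_by(-11°): θ ← -117° -11° = -128°
rotate_crank_by(+45°): θ ← -128° +45° = -83°
rotate_crank_by(-27°): θ ← -83° -27° = -110°
rotate_crank_by(+55°): θ ← -110° +55° = -55°
crank pin P = (r cos θ, r sin θ) = (27.531669, -39.319298)
h = r sin θ − e = -39.319298 − 16 = -55.319298
x = r cos θ + √(L² − h²) = 27.531669 + √(14400.0 − 3060.2247) = 27.531669 + 106.488381 = 134.020050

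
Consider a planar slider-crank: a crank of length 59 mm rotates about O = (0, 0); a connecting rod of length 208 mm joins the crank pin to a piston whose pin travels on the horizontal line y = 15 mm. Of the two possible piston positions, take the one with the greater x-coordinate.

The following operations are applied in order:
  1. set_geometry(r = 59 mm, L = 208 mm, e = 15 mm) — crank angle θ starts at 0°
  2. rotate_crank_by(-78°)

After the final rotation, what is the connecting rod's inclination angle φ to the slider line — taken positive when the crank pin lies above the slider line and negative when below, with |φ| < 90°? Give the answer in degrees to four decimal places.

-20.4611

set_geometry: r = 59 mm, L = 208 mm, e = 15 mm; θ ← 0°
rotate_crank_by(-78°): θ ← 0° -78° = -78°
crank pin P = (r cos θ, r sin θ) = (12.266790, -57.710708)
h = r sin θ − e = -57.710708 − 15 = -72.710708
sin φ = h / L = -72.710708 / 208 = -0.34957071
φ = arcsin(-0.34957071) = -20.461060°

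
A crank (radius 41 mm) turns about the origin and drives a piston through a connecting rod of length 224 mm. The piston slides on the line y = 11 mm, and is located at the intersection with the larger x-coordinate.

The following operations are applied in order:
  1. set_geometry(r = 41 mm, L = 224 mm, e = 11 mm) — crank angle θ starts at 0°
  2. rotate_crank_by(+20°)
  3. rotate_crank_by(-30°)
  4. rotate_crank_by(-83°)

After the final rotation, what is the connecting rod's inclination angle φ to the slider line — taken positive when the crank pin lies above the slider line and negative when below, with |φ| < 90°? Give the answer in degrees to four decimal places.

set_geometry: r = 41 mm, L = 224 mm, e = 11 mm; θ ← 0°
rotate_crank_by(+20°): θ ← 0° +20° = 20°
rotate_crank_by(-30°): θ ← 20° -30° = -10°
rotate_crank_by(-83°): θ ← -10° -83° = -93°
crank pin P = (r cos θ, r sin θ) = (-2.145774, -40.943811)
h = r sin θ − e = -40.943811 − 11 = -51.943811
sin φ = h / L = -51.943811 / 224 = -0.23189201
φ = arcsin(-0.23189201) = -13.408488°

-13.4085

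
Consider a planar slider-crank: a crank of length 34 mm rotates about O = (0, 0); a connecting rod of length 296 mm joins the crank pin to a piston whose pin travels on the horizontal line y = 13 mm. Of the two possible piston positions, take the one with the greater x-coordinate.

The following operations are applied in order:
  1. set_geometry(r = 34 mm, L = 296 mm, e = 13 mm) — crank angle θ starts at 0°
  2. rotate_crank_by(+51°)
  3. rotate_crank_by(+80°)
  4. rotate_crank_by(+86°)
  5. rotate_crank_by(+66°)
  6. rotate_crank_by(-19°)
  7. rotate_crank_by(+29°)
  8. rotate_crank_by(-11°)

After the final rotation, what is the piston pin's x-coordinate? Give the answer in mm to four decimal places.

set_geometry: r = 34 mm, L = 296 mm, e = 13 mm; θ ← 0°
rotate_crank_by(+51°): θ ← 0° +51° = 51°
rotate_crank_by(+80°): θ ← 51° +80° = 131°
rotate_crank_by(+86°): θ ← 131° +86° = 217°
rotate_crank_by(+66°): θ ← 217° +66° = 283°
rotate_crank_by(-19°): θ ← 283° -19° = 264°
rotate_crank_by(+29°): θ ← 264° +29° = 293°
rotate_crank_by(-11°): θ ← 293° -11° = 282°
crank pin P = (r cos θ, r sin θ) = (7.068997, -33.257018)
h = r sin θ − e = -33.257018 − 13 = -46.257018
x = r cos θ + √(L² − h²) = 7.068997 + √(87616.0 − 2139.7118) = 7.068997 + 292.363281 = 299.432279

299.4323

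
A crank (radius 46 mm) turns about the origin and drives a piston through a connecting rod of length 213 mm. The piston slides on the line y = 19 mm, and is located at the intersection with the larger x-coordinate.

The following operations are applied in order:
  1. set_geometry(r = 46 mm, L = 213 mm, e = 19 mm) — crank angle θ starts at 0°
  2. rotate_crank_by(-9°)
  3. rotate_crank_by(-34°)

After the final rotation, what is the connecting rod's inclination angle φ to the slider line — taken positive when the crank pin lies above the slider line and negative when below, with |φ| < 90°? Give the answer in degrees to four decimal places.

set_geometry: r = 46 mm, L = 213 mm, e = 19 mm; θ ← 0°
rotate_crank_by(-9°): θ ← 0° -9° = -9°
rotate_crank_by(-34°): θ ← -9° -34° = -43°
crank pin P = (r cos θ, r sin θ) = (33.642270, -31.371925)
h = r sin θ − e = -31.371925 − 19 = -50.371925
sin φ = h / L = -50.371925 / 213 = -0.23648791
φ = arcsin(-0.23648791) = -13.679346°

-13.6793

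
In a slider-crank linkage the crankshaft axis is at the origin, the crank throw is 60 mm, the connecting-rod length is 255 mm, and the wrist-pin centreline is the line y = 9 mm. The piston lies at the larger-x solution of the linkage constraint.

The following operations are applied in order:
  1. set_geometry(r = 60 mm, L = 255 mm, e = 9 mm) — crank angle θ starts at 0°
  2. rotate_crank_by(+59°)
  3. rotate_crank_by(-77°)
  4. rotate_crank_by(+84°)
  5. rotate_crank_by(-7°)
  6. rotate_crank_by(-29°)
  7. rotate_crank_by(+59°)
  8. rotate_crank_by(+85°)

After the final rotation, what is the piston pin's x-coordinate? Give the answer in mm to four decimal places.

195.3141

set_geometry: r = 60 mm, L = 255 mm, e = 9 mm; θ ← 0°
rotate_crank_by(+59°): θ ← 0° +59° = 59°
rotate_crank_by(-77°): θ ← 59° -77° = -18°
rotate_crank_by(+84°): θ ← -18° +84° = 66°
rotate_crank_by(-7°): θ ← 66° -7° = 59°
rotate_crank_by(-29°): θ ← 59° -29° = 30°
rotate_crank_by(+59°): θ ← 30° +59° = 89°
rotate_crank_by(+85°): θ ← 89° +85° = 174°
crank pin P = (r cos θ, r sin θ) = (-59.671314, 6.271708)
h = r sin θ − e = 6.271708 − 9 = -2.728292
x = r cos θ + √(L² − h²) = -59.671314 + √(65025.0 − 7.4436) = -59.671314 + 254.985404 = 195.314091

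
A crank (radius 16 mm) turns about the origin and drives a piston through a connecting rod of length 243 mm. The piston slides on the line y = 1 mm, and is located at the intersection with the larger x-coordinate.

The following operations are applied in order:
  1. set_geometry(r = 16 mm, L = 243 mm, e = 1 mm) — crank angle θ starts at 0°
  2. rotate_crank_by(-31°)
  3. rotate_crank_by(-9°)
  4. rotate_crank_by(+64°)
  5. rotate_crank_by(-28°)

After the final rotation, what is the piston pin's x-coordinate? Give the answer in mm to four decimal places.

set_geometry: r = 16 mm, L = 243 mm, e = 1 mm; θ ← 0°
rotate_crank_by(-31°): θ ← 0° -31° = -31°
rotate_crank_by(-9°): θ ← -31° -9° = -40°
rotate_crank_by(+64°): θ ← -40° +64° = 24°
rotate_crank_by(-28°): θ ← 24° -28° = -4°
crank pin P = (r cos θ, r sin θ) = (15.961025, -1.116104)
h = r sin θ − e = -1.116104 − 1 = -2.116104
x = r cos θ + √(L² − h²) = 15.961025 + √(59049.0 − 4.4779) = 15.961025 + 242.990786 = 258.951811

258.9518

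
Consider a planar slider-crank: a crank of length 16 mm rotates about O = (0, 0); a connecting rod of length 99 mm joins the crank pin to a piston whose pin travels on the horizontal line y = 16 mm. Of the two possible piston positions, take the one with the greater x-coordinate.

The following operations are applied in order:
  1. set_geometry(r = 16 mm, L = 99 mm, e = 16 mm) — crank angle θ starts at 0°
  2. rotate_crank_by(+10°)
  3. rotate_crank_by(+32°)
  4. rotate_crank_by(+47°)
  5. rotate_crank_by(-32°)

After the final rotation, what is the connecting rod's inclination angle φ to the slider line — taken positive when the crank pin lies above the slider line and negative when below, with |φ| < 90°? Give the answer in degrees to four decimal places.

set_geometry: r = 16 mm, L = 99 mm, e = 16 mm; θ ← 0°
rotate_crank_by(+10°): θ ← 0° +10° = 10°
rotate_crank_by(+32°): θ ← 10° +32° = 42°
rotate_crank_by(+47°): θ ← 42° +47° = 89°
rotate_crank_by(-32°): θ ← 89° -32° = 57°
crank pin P = (r cos θ, r sin θ) = (8.714225, 13.418729)
h = r sin θ − e = 13.418729 − 16 = -2.581271
sin φ = h / L = -2.581271 / 99 = -0.02607344
φ = arcsin(-0.02607344) = -1.494068°

-1.4941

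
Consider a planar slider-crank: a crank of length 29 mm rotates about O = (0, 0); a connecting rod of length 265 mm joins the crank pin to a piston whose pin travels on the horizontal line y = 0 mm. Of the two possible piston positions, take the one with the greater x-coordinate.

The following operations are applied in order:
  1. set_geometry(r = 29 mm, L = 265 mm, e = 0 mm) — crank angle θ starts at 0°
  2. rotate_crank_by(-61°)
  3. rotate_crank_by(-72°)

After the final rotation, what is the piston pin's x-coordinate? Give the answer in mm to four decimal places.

244.3719

set_geometry: r = 29 mm, L = 265 mm, e = 0 mm; θ ← 0°
rotate_crank_by(-61°): θ ← 0° -61° = -61°
rotate_crank_by(-72°): θ ← -61° -72° = -133°
crank pin P = (r cos θ, r sin θ) = (-19.777952, -21.209257)
h = r sin θ − e = -21.209257 − 0 = -21.209257
x = r cos θ + √(L² − h²) = -19.777952 + √(70225.0 − 449.8326) = -19.777952 + 264.149896 = 244.371943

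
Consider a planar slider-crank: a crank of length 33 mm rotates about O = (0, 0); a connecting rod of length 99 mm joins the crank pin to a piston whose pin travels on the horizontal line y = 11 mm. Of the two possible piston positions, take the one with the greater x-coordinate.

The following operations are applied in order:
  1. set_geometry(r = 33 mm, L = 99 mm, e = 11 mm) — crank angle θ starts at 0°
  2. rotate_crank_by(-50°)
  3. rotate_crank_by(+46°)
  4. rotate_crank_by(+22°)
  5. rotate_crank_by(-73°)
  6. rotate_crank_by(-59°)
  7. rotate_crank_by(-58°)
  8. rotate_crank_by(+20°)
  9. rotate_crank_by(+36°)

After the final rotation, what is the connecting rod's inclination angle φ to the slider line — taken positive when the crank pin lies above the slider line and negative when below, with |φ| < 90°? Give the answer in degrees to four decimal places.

-24.2494

set_geometry: r = 33 mm, L = 99 mm, e = 11 mm; θ ← 0°
rotate_crank_by(-50°): θ ← 0° -50° = -50°
rotate_crank_by(+46°): θ ← -50° +46° = -4°
rotate_crank_by(+22°): θ ← -4° +22° = 18°
rotate_crank_by(-73°): θ ← 18° -73° = -55°
rotate_crank_by(-59°): θ ← -55° -59° = -114°
rotate_crank_by(-58°): θ ← -114° -58° = -172°
rotate_crank_by(+20°): θ ← -172° +20° = -152°
rotate_crank_by(+36°): θ ← -152° +36° = -116°
crank pin P = (r cos θ, r sin θ) = (-14.466248, -29.660204)
h = r sin θ − e = -29.660204 − 11 = -40.660204
sin φ = h / L = -40.660204 / 99 = -0.41070913
φ = arcsin(-0.41070913) = -24.249389°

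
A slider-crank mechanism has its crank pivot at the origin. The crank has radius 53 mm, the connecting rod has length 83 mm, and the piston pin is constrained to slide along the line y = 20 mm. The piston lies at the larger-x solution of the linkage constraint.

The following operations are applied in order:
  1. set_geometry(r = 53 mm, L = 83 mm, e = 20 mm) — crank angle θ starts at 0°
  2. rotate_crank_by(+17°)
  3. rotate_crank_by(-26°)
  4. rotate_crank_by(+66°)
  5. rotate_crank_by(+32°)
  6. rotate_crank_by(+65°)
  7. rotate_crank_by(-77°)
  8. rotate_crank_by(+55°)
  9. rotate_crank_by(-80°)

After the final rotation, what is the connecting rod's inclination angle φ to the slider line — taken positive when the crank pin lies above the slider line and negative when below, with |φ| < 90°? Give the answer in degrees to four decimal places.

set_geometry: r = 53 mm, L = 83 mm, e = 20 mm; θ ← 0°
rotate_crank_by(+17°): θ ← 0° +17° = 17°
rotate_crank_by(-26°): θ ← 17° -26° = -9°
rotate_crank_by(+66°): θ ← -9° +66° = 57°
rotate_crank_by(+32°): θ ← 57° +32° = 89°
rotate_crank_by(+65°): θ ← 89° +65° = 154°
rotate_crank_by(-77°): θ ← 154° -77° = 77°
rotate_crank_by(+55°): θ ← 77° +55° = 132°
rotate_crank_by(-80°): θ ← 132° -80° = 52°
crank pin P = (r cos θ, r sin θ) = (32.630058, 41.764570)
h = r sin θ − e = 41.764570 − 20 = 21.764570
sin φ = h / L = 21.764570 / 83 = 0.26222373
φ = arcsin(0.26222373) = 15.202052°

15.2021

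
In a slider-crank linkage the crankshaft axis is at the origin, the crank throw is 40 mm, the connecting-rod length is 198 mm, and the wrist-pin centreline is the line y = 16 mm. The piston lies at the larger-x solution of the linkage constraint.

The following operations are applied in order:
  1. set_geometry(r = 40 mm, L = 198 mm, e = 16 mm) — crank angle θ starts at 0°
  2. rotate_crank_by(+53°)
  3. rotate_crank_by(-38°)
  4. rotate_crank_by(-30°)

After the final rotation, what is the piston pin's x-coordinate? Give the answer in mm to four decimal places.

set_geometry: r = 40 mm, L = 198 mm, e = 16 mm; θ ← 0°
rotate_crank_by(+53°): θ ← 0° +53° = 53°
rotate_crank_by(-38°): θ ← 53° -38° = 15°
rotate_crank_by(-30°): θ ← 15° -30° = -15°
crank pin P = (r cos θ, r sin θ) = (38.637033, -10.352762)
h = r sin θ − e = -10.352762 − 16 = -26.352762
x = r cos θ + √(L² − h²) = 38.637033 + √(39204.0 − 694.4681) = 38.637033 + 196.238457 = 234.875490

234.8755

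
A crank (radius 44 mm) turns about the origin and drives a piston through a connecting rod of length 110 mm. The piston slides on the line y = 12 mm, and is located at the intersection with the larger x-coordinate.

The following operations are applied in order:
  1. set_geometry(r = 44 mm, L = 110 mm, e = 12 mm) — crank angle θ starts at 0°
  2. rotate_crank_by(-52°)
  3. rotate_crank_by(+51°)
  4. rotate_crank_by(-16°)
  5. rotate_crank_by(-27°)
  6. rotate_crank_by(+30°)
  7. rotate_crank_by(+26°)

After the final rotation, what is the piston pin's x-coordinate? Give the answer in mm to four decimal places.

set_geometry: r = 44 mm, L = 110 mm, e = 12 mm; θ ← 0°
rotate_crank_by(-52°): θ ← 0° -52° = -52°
rotate_crank_by(+51°): θ ← -52° +51° = -1°
rotate_crank_by(-16°): θ ← -1° -16° = -17°
rotate_crank_by(-27°): θ ← -17° -27° = -44°
rotate_crank_by(+30°): θ ← -44° +30° = -14°
rotate_crank_by(+26°): θ ← -14° +26° = 12°
crank pin P = (r cos θ, r sin θ) = (43.038494, 9.148114)
h = r sin θ − e = 9.148114 − 12 = -2.851886
x = r cos θ + √(L² − h²) = 43.038494 + √(12100.0 − 8.1333) = 43.038494 + 109.963024 = 153.001519

153.0015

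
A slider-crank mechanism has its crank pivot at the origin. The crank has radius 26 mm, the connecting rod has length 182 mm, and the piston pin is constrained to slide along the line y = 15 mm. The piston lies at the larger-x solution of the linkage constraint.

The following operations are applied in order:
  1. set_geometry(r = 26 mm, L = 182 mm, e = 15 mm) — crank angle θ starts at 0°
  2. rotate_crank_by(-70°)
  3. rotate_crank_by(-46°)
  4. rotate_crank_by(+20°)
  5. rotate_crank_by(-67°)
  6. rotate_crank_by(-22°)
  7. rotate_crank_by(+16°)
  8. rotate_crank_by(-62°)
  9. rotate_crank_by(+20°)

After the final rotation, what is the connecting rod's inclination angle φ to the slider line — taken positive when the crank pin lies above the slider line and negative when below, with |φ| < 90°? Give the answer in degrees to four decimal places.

set_geometry: r = 26 mm, L = 182 mm, e = 15 mm; θ ← 0°
rotate_crank_by(-70°): θ ← 0° -70° = -70°
rotate_crank_by(-46°): θ ← -70° -46° = -116°
rotate_crank_by(+20°): θ ← -116° +20° = -96°
rotate_crank_by(-67°): θ ← -96° -67° = -163°
rotate_crank_by(-22°): θ ← -163° -22° = -185°
rotate_crank_by(+16°): θ ← -185° +16° = -169°
rotate_crank_by(-62°): θ ← -169° -62° = -231°
rotate_crank_by(+20°): θ ← -231° +20° = -211°
crank pin P = (r cos θ, r sin θ) = (-22.286350, 13.390990)
h = r sin θ − e = 13.390990 − 15 = -1.609010
sin φ = h / L = -1.609010 / 182 = -0.00884071
φ = arcsin(-0.00884071) = -0.506542°

-0.5065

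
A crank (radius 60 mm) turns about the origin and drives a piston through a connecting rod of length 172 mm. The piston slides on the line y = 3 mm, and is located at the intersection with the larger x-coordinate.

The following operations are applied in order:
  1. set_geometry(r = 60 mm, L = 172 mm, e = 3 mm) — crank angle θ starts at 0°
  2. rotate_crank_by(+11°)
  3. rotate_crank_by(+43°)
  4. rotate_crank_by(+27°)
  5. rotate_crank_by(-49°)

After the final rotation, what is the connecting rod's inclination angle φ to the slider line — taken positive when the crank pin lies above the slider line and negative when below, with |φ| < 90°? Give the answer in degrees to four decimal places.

9.6375

set_geometry: r = 60 mm, L = 172 mm, e = 3 mm; θ ← 0°
rotate_crank_by(+11°): θ ← 0° +11° = 11°
rotate_crank_by(+43°): θ ← 11° +43° = 54°
rotate_crank_by(+27°): θ ← 54° +27° = 81°
rotate_crank_by(-49°): θ ← 81° -49° = 32°
crank pin P = (r cos θ, r sin θ) = (50.882886, 31.795156)
h = r sin θ − e = 31.795156 − 3 = 28.795156
sin φ = h / L = 28.795156 / 172 = 0.16741370
φ = arcsin(0.16741370) = 9.637480°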